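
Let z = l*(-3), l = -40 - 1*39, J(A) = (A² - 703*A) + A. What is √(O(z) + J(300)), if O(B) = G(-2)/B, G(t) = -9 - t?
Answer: I*√6773983059/237 ≈ 347.28*I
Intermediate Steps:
J(A) = A² - 702*A
l = -79 (l = -40 - 39 = -79)
z = 237 (z = -79*(-3) = 237)
O(B) = -7/B (O(B) = (-9 - 1*(-2))/B = (-9 + 2)/B = -7/B)
√(O(z) + J(300)) = √(-7/237 + 300*(-702 + 300)) = √(-7*1/237 + 300*(-402)) = √(-7/237 - 120600) = √(-28582207/237) = I*√6773983059/237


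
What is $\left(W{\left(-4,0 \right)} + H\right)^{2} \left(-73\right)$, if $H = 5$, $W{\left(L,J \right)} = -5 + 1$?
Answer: $-73$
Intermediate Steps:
$W{\left(L,J \right)} = -4$
$\left(W{\left(-4,0 \right)} + H\right)^{2} \left(-73\right) = \left(-4 + 5\right)^{2} \left(-73\right) = 1^{2} \left(-73\right) = 1 \left(-73\right) = -73$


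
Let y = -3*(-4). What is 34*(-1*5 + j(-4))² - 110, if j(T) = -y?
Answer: 9716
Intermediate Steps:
y = 12
j(T) = -12 (j(T) = -1*12 = -12)
34*(-1*5 + j(-4))² - 110 = 34*(-1*5 - 12)² - 110 = 34*(-5 - 12)² - 110 = 34*(-17)² - 110 = 34*289 - 110 = 9826 - 110 = 9716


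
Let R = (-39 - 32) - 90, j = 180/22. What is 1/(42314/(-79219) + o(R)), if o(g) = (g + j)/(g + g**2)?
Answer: -3206785120/1731894597 ≈ -1.8516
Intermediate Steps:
j = 90/11 (j = 180*(1/22) = 90/11 ≈ 8.1818)
R = -161 (R = -71 - 90 = -161)
o(g) = (90/11 + g)/(g + g**2) (o(g) = (g + 90/11)/(g + g**2) = (90/11 + g)/(g + g**2))
1/(42314/(-79219) + o(R)) = 1/(42314/(-79219) + (90/11 - 161)/((-161)*(1 - 161))) = 1/(42314*(-1/79219) - 1/161*(-1681/11)/(-160)) = 1/(-42314/79219 - 1/161*(-1/160)*(-1681/11)) = 1/(-42314/79219 - 1681/283360) = 1/(-1731894597/3206785120) = -3206785120/1731894597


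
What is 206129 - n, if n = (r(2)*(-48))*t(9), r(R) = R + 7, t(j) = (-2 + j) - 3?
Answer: 207857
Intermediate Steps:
t(j) = -5 + j
r(R) = 7 + R
n = -1728 (n = ((7 + 2)*(-48))*(-5 + 9) = (9*(-48))*4 = -432*4 = -1728)
206129 - n = 206129 - 1*(-1728) = 206129 + 1728 = 207857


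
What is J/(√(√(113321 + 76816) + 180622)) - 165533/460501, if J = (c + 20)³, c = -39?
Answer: -165533/460501 - 6859/√(180622 + √190137) ≈ -16.479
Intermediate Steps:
J = -6859 (J = (-39 + 20)³ = (-19)³ = -6859)
J/(√(√(113321 + 76816) + 180622)) - 165533/460501 = -6859/√(√(113321 + 76816) + 180622) - 165533/460501 = -6859/√(√190137 + 180622) - 165533*1/460501 = -6859/√(180622 + √190137) - 165533/460501 = -165533/460501 - 6859/√(180622 + √190137)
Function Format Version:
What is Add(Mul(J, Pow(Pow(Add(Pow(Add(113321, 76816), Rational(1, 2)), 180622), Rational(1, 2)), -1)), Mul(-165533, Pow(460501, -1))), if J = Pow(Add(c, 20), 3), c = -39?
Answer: Add(Rational(-165533, 460501), Mul(-6859, Pow(Add(180622, Pow(190137, Rational(1, 2))), Rational(-1, 2)))) ≈ -16.479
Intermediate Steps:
J = -6859 (J = Pow(Add(-39, 20), 3) = Pow(-19, 3) = -6859)
Add(Mul(J, Pow(Pow(Add(Pow(Add(113321, 76816), Rational(1, 2)), 180622), Rational(1, 2)), -1)), Mul(-165533, Pow(460501, -1))) = Add(Mul(-6859, Pow(Pow(Add(Pow(Add(113321, 76816), Rational(1, 2)), 180622), Rational(1, 2)), -1)), Mul(-165533, Pow(460501, -1))) = Add(Mul(-6859, Pow(Pow(Add(Pow(190137, Rational(1, 2)), 180622), Rational(1, 2)), -1)), Mul(-165533, Rational(1, 460501))) = Add(Mul(-6859, Pow(Pow(Add(180622, Pow(190137, Rational(1, 2))), Rational(1, 2)), -1)), Rational(-165533, 460501)) = Add(Mul(-6859, Pow(Add(180622, Pow(190137, Rational(1, 2))), Rational(-1, 2))), Rational(-165533, 460501)) = Add(Rational(-165533, 460501), Mul(-6859, Pow(Add(180622, Pow(190137, Rational(1, 2))), Rational(-1, 2))))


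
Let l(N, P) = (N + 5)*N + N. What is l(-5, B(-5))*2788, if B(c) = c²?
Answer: -13940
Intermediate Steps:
l(N, P) = N + N*(5 + N) (l(N, P) = (5 + N)*N + N = N*(5 + N) + N = N + N*(5 + N))
l(-5, B(-5))*2788 = -5*(6 - 5)*2788 = -5*1*2788 = -5*2788 = -13940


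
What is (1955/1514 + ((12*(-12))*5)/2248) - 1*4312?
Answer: -1834058313/425434 ≈ -4311.0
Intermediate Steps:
(1955/1514 + ((12*(-12))*5)/2248) - 1*4312 = (1955*(1/1514) - 144*5*(1/2248)) - 4312 = (1955/1514 - 720*1/2248) - 4312 = (1955/1514 - 90/281) - 4312 = 413095/425434 - 4312 = -1834058313/425434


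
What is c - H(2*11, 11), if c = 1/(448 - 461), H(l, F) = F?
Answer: -144/13 ≈ -11.077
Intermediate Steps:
c = -1/13 (c = 1/(-13) = -1/13 ≈ -0.076923)
c - H(2*11, 11) = -1/13 - 1*11 = -1/13 - 11 = -144/13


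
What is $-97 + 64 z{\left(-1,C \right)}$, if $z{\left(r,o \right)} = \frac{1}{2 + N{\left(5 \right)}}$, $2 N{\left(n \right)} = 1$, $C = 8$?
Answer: $- \frac{357}{5} \approx -71.4$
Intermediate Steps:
$N{\left(n \right)} = \frac{1}{2}$ ($N{\left(n \right)} = \frac{1}{2} \cdot 1 = \frac{1}{2}$)
$z{\left(r,o \right)} = \frac{2}{5}$ ($z{\left(r,o \right)} = \frac{1}{2 + \frac{1}{2}} = \frac{1}{\frac{5}{2}} = \frac{2}{5}$)
$-97 + 64 z{\left(-1,C \right)} = -97 + 64 \cdot \frac{2}{5} = -97 + \frac{128}{5} = - \frac{357}{5}$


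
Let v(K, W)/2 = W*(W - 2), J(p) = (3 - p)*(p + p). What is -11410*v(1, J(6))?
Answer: -31217760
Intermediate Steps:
J(p) = 2*p*(3 - p) (J(p) = (3 - p)*(2*p) = 2*p*(3 - p))
v(K, W) = 2*W*(-2 + W) (v(K, W) = 2*(W*(W - 2)) = 2*(W*(-2 + W)) = 2*W*(-2 + W))
-11410*v(1, J(6)) = -22820*2*6*(3 - 1*6)*(-2 + 2*6*(3 - 1*6)) = -22820*2*6*(3 - 6)*(-2 + 2*6*(3 - 6)) = -22820*2*6*(-3)*(-2 + 2*6*(-3)) = -22820*(-36)*(-2 - 36) = -22820*(-36)*(-38) = -11410*2736 = -31217760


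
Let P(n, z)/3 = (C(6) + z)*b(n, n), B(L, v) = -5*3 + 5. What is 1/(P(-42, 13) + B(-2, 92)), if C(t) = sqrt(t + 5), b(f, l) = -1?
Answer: -49/2302 + 3*sqrt(11)/2302 ≈ -0.016964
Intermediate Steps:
B(L, v) = -10 (B(L, v) = -15 + 5 = -10)
C(t) = sqrt(5 + t)
P(n, z) = -3*z - 3*sqrt(11) (P(n, z) = 3*((sqrt(5 + 6) + z)*(-1)) = 3*((sqrt(11) + z)*(-1)) = 3*((z + sqrt(11))*(-1)) = 3*(-z - sqrt(11)) = -3*z - 3*sqrt(11))
1/(P(-42, 13) + B(-2, 92)) = 1/((-3*13 - 3*sqrt(11)) - 10) = 1/((-39 - 3*sqrt(11)) - 10) = 1/(-49 - 3*sqrt(11))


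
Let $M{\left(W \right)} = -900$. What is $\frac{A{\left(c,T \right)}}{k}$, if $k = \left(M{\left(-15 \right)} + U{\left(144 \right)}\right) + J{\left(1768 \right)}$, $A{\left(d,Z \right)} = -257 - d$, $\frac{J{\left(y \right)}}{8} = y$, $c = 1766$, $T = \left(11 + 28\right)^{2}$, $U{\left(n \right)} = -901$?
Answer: $- \frac{2023}{12343} \approx -0.1639$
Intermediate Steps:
$T = 1521$ ($T = 39^{2} = 1521$)
$J{\left(y \right)} = 8 y$
$k = 12343$ ($k = \left(-900 - 901\right) + 8 \cdot 1768 = -1801 + 14144 = 12343$)
$\frac{A{\left(c,T \right)}}{k} = \frac{-257 - 1766}{12343} = \left(-257 - 1766\right) \frac{1}{12343} = \left(-2023\right) \frac{1}{12343} = - \frac{2023}{12343}$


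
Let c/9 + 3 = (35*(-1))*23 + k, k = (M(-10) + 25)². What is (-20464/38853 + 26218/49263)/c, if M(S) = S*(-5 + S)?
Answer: 3509974/171210586088889 ≈ 2.0501e-8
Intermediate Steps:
k = 30625 (k = (-10*(-5 - 10) + 25)² = (-10*(-15) + 25)² = (150 + 25)² = 175² = 30625)
c = 268353 (c = -27 + 9*((35*(-1))*23 + 30625) = -27 + 9*(-35*23 + 30625) = -27 + 9*(-805 + 30625) = -27 + 9*29820 = -27 + 268380 = 268353)
(-20464/38853 + 26218/49263)/c = (-20464/38853 + 26218/49263)/268353 = (-20464*1/38853 + 26218*(1/49263))*(1/268353) = (-20464/38853 + 26218/49263)*(1/268353) = (3509974/638005113)*(1/268353) = 3509974/171210586088889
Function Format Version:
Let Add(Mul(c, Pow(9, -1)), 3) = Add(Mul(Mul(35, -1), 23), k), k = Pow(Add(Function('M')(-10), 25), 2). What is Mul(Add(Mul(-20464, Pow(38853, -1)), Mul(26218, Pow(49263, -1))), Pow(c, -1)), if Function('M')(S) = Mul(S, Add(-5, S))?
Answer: Rational(3509974, 171210586088889) ≈ 2.0501e-8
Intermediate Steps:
k = 30625 (k = Pow(Add(Mul(-10, Add(-5, -10)), 25), 2) = Pow(Add(Mul(-10, -15), 25), 2) = Pow(Add(150, 25), 2) = Pow(175, 2) = 30625)
c = 268353 (c = Add(-27, Mul(9, Add(Mul(Mul(35, -1), 23), 30625))) = Add(-27, Mul(9, Add(Mul(-35, 23), 30625))) = Add(-27, Mul(9, Add(-805, 30625))) = Add(-27, Mul(9, 29820)) = Add(-27, 268380) = 268353)
Mul(Add(Mul(-20464, Pow(38853, -1)), Mul(26218, Pow(49263, -1))), Pow(c, -1)) = Mul(Add(Mul(-20464, Pow(38853, -1)), Mul(26218, Pow(49263, -1))), Pow(268353, -1)) = Mul(Add(Mul(-20464, Rational(1, 38853)), Mul(26218, Rational(1, 49263))), Rational(1, 268353)) = Mul(Add(Rational(-20464, 38853), Rational(26218, 49263)), Rational(1, 268353)) = Mul(Rational(3509974, 638005113), Rational(1, 268353)) = Rational(3509974, 171210586088889)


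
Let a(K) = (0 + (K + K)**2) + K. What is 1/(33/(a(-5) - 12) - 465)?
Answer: -83/38562 ≈ -0.0021524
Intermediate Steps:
a(K) = K + 4*K**2 (a(K) = (0 + (2*K)**2) + K = (0 + 4*K**2) + K = 4*K**2 + K = K + 4*K**2)
1/(33/(a(-5) - 12) - 465) = 1/(33/(-5*(1 + 4*(-5)) - 12) - 465) = 1/(33/(-5*(1 - 20) - 12) - 465) = 1/(33/(-5*(-19) - 12) - 465) = 1/(33/(95 - 12) - 465) = 1/(33/83 - 465) = 1/(-38562/83) = -83/38562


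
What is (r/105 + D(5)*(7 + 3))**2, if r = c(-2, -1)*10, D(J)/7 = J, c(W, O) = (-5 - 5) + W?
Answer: 5963364/49 ≈ 1.2170e+5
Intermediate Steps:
c(W, O) = -10 + W
D(J) = 7*J
r = -120 (r = (-10 - 2)*10 = -12*10 = -120)
(r/105 + D(5)*(7 + 3))**2 = (-120/105 + (7*5)*(7 + 3))**2 = (-120*1/105 + 35*10)**2 = (-8/7 + 350)**2 = (2442/7)**2 = 5963364/49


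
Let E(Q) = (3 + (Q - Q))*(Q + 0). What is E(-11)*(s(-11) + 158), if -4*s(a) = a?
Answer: -21219/4 ≈ -5304.8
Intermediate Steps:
s(a) = -a/4
E(Q) = 3*Q (E(Q) = (3 + 0)*Q = 3*Q)
E(-11)*(s(-11) + 158) = (3*(-11))*(-1/4*(-11) + 158) = -33*(11/4 + 158) = -33*643/4 = -21219/4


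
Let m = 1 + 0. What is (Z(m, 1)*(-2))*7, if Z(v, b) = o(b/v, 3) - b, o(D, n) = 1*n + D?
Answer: -42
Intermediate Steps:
o(D, n) = D + n (o(D, n) = n + D = D + n)
m = 1
Z(v, b) = 3 - b + b/v (Z(v, b) = (b/v + 3) - b = (3 + b/v) - b = 3 - b + b/v)
(Z(m, 1)*(-2))*7 = ((3 - 1*1 + 1/1)*(-2))*7 = ((3 - 1 + 1*1)*(-2))*7 = ((3 - 1 + 1)*(-2))*7 = (3*(-2))*7 = -6*7 = -42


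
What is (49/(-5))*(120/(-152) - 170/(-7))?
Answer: -4375/19 ≈ -230.26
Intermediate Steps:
(49/(-5))*(120/(-152) - 170/(-7)) = (49*(-⅕))*(120*(-1/152) - 170*(-⅐)) = -49*(-15/19 + 170/7)/5 = -49/5*3125/133 = -4375/19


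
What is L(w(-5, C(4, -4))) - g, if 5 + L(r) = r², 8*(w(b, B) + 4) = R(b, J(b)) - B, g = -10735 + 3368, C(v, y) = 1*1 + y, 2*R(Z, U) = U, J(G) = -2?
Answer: 118017/16 ≈ 7376.1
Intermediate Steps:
R(Z, U) = U/2
C(v, y) = 1 + y
g = -7367
w(b, B) = -33/8 - B/8 (w(b, B) = -4 + ((½)*(-2) - B)/8 = -4 + (-1 - B)/8 = -4 + (-⅛ - B/8) = -33/8 - B/8)
L(r) = -5 + r²
L(w(-5, C(4, -4))) - g = (-5 + (-33/8 - (1 - 4)/8)²) - 1*(-7367) = (-5 + (-33/8 - ⅛*(-3))²) + 7367 = (-5 + (-33/8 + 3/8)²) + 7367 = (-5 + (-15/4)²) + 7367 = (-5 + 225/16) + 7367 = 145/16 + 7367 = 118017/16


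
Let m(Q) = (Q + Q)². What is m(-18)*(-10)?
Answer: -12960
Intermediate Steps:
m(Q) = 4*Q² (m(Q) = (2*Q)² = 4*Q²)
m(-18)*(-10) = (4*(-18)²)*(-10) = (4*324)*(-10) = 1296*(-10) = -12960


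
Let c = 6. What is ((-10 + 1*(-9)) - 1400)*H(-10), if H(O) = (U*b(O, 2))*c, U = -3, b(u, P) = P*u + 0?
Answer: -510840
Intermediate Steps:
b(u, P) = P*u
H(O) = -36*O (H(O) = -6*O*6 = -36*O)
((-10 + 1*(-9)) - 1400)*H(-10) = ((-10 + 1*(-9)) - 1400)*(-36*(-10)) = ((-10 - 9) - 1400)*360 = (-19 - 1400)*360 = -1419*360 = -510840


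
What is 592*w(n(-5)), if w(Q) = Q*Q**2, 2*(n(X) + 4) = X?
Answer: -162578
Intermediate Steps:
n(X) = -4 + X/2
w(Q) = Q**3
592*w(n(-5)) = 592*(-4 + (1/2)*(-5))**3 = 592*(-4 - 5/2)**3 = 592*(-13/2)**3 = 592*(-2197/8) = -162578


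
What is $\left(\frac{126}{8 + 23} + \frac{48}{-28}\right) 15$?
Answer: $\frac{7650}{217} \approx 35.253$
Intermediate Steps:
$\left(\frac{126}{8 + 23} + \frac{48}{-28}\right) 15 = \left(\frac{126}{31} + 48 \left(- \frac{1}{28}\right)\right) 15 = \left(126 \cdot \frac{1}{31} - \frac{12}{7}\right) 15 = \left(\frac{126}{31} - \frac{12}{7}\right) 15 = \frac{510}{217} \cdot 15 = \frac{7650}{217}$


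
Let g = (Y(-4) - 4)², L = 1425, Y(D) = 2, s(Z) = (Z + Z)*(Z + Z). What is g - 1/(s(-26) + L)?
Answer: 16515/4129 ≈ 3.9998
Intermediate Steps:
s(Z) = 4*Z² (s(Z) = (2*Z)*(2*Z) = 4*Z²)
g = 4 (g = (2 - 4)² = (-2)² = 4)
g - 1/(s(-26) + L) = 4 - 1/(4*(-26)² + 1425) = 4 - 1/(4*676 + 1425) = 4 - 1/(2704 + 1425) = 4 - 1/4129 = 16515/4129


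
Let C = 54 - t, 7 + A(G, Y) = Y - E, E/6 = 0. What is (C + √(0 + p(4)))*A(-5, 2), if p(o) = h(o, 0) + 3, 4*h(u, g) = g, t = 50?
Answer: -20 - 5*√3 ≈ -28.660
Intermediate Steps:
E = 0 (E = 6*0 = 0)
h(u, g) = g/4
p(o) = 3 (p(o) = (¼)*0 + 3 = 0 + 3 = 3)
A(G, Y) = -7 + Y (A(G, Y) = -7 + (Y - 1*0) = -7 + (Y + 0) = -7 + Y)
C = 4 (C = 54 - 1*50 = 54 - 50 = 4)
(C + √(0 + p(4)))*A(-5, 2) = (4 + √(0 + 3))*(-7 + 2) = (4 + √3)*(-5) = -20 - 5*√3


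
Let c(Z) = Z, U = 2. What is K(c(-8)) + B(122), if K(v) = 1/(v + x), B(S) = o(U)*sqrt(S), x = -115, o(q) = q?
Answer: -1/123 + 2*sqrt(122) ≈ 22.083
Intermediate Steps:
B(S) = 2*sqrt(S)
K(v) = 1/(-115 + v) (K(v) = 1/(v - 115) = 1/(-115 + v))
K(c(-8)) + B(122) = 1/(-115 - 8) + 2*sqrt(122) = 1/(-123) + 2*sqrt(122) = -1/123 + 2*sqrt(122)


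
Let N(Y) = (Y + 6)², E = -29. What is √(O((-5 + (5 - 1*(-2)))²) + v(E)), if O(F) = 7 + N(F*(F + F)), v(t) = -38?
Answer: 3*√157 ≈ 37.590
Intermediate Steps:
N(Y) = (6 + Y)²
O(F) = 7 + (6 + 2*F²)² (O(F) = 7 + (6 + F*(F + F))² = 7 + (6 + F*(2*F))² = 7 + (6 + 2*F²)²)
√(O((-5 + (5 - 1*(-2)))²) + v(E)) = √((7 + 4*(3 + ((-5 + (5 - 1*(-2)))²)²)²) - 38) = √((7 + 4*(3 + ((-5 + (5 + 2))²)²)²) - 38) = √((7 + 4*(3 + ((-5 + 7)²)²)²) - 38) = √((7 + 4*(3 + (2²)²)²) - 38) = √((7 + 4*(3 + 4²)²) - 38) = √((7 + 4*(3 + 16)²) - 38) = √((7 + 4*19²) - 38) = √((7 + 4*361) - 38) = √((7 + 1444) - 38) = √(1451 - 38) = √1413 = 3*√157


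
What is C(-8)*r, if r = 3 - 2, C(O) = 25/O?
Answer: -25/8 ≈ -3.1250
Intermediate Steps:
r = 1
C(-8)*r = (25/(-8))*1 = (25*(-⅛))*1 = -25/8*1 = -25/8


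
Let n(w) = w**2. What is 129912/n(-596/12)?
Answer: 1169208/22201 ≈ 52.665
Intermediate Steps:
129912/n(-596/12) = 129912/((-596/12)**2) = 129912/((-596*1/12)**2) = 129912/((-149/3)**2) = 129912/(22201/9) = 129912*(9/22201) = 1169208/22201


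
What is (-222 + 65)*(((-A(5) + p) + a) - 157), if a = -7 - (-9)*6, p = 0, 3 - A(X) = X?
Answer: 16956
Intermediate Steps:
A(X) = 3 - X
a = 47 (a = -7 - 1*(-54) = -7 + 54 = 47)
(-222 + 65)*(((-A(5) + p) + a) - 157) = (-222 + 65)*(((-(3 - 1*5) + 0) + 47) - 157) = -157*(((-(3 - 5) + 0) + 47) - 157) = -157*(((-1*(-2) + 0) + 47) - 157) = -157*(((2 + 0) + 47) - 157) = -157*((2 + 47) - 157) = -157*(49 - 157) = -157*(-108) = 16956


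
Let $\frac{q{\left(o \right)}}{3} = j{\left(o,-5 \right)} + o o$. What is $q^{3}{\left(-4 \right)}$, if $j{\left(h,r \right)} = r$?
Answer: $35937$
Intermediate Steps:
$q{\left(o \right)} = -15 + 3 o^{2}$ ($q{\left(o \right)} = 3 \left(-5 + o o\right) = 3 \left(-5 + o^{2}\right) = -15 + 3 o^{2}$)
$q^{3}{\left(-4 \right)} = \left(-15 + 3 \left(-4\right)^{2}\right)^{3} = \left(-15 + 3 \cdot 16\right)^{3} = \left(-15 + 48\right)^{3} = 33^{3} = 35937$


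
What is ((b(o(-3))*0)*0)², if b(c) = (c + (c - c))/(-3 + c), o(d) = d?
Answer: 0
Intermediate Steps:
b(c) = c/(-3 + c) (b(c) = (c + 0)/(-3 + c) = c/(-3 + c))
((b(o(-3))*0)*0)² = ((-3/(-3 - 3)*0)*0)² = ((-3/(-6)*0)*0)² = ((-3*(-⅙)*0)*0)² = (((½)*0)*0)² = (0*0)² = 0² = 0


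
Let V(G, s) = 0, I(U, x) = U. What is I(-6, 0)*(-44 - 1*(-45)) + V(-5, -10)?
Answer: -6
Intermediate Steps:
I(-6, 0)*(-44 - 1*(-45)) + V(-5, -10) = -6*(-44 - 1*(-45)) + 0 = -6*(-44 + 45) + 0 = -6*1 + 0 = -6 + 0 = -6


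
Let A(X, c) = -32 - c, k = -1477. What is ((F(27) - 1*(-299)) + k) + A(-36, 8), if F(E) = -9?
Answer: -1227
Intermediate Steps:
((F(27) - 1*(-299)) + k) + A(-36, 8) = ((-9 - 1*(-299)) - 1477) + (-32 - 1*8) = ((-9 + 299) - 1477) + (-32 - 8) = (290 - 1477) - 40 = -1187 - 40 = -1227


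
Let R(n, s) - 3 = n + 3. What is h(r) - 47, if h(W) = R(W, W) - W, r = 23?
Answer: -41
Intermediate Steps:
R(n, s) = 6 + n (R(n, s) = 3 + (n + 3) = 3 + (3 + n) = 6 + n)
h(W) = 6 (h(W) = (6 + W) - W = 6)
h(r) - 47 = 6 - 47 = -41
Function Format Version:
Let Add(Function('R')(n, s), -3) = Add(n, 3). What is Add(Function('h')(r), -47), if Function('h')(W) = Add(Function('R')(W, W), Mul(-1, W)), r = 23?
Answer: -41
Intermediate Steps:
Function('R')(n, s) = Add(6, n) (Function('R')(n, s) = Add(3, Add(n, 3)) = Add(3, Add(3, n)) = Add(6, n))
Function('h')(W) = 6 (Function('h')(W) = Add(Add(6, W), Mul(-1, W)) = 6)
Add(Function('h')(r), -47) = Add(6, -47) = -41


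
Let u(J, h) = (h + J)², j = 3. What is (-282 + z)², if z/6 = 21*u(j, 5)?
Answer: 60559524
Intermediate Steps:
u(J, h) = (J + h)²
z = 8064 (z = 6*(21*(3 + 5)²) = 6*(21*8²) = 6*(21*64) = 6*1344 = 8064)
(-282 + z)² = (-282 + 8064)² = 7782² = 60559524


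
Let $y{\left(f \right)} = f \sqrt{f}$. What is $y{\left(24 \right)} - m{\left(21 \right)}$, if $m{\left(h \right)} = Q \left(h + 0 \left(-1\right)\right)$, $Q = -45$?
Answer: $945 + 48 \sqrt{6} \approx 1062.6$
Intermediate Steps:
$m{\left(h \right)} = - 45 h$ ($m{\left(h \right)} = - 45 \left(h + 0 \left(-1\right)\right) = - 45 \left(h + 0\right) = - 45 h$)
$y{\left(f \right)} = f^{\frac{3}{2}}$
$y{\left(24 \right)} - m{\left(21 \right)} = 24^{\frac{3}{2}} - \left(-45\right) 21 = 48 \sqrt{6} - -945 = 48 \sqrt{6} + 945 = 945 + 48 \sqrt{6}$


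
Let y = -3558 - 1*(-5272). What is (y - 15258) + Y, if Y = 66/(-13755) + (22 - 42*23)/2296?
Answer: -2546147032/187985 ≈ -13544.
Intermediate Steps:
y = 1714 (y = -3558 + 5272 = 1714)
Y = -78192/187985 (Y = 66*(-1/13755) + (22 - 966)*(1/2296) = -22/4585 - 944*1/2296 = -22/4585 - 118/287 = -78192/187985 ≈ -0.41595)
(y - 15258) + Y = (1714 - 15258) - 78192/187985 = -13544 - 78192/187985 = -2546147032/187985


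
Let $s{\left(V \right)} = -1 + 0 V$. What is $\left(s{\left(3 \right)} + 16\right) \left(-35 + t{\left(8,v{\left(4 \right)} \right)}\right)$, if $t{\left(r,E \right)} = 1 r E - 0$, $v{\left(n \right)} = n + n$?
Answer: $435$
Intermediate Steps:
$v{\left(n \right)} = 2 n$
$t{\left(r,E \right)} = E r$ ($t{\left(r,E \right)} = r E + 0 = E r + 0 = E r$)
$s{\left(V \right)} = -1$ ($s{\left(V \right)} = -1 + 0 = -1$)
$\left(s{\left(3 \right)} + 16\right) \left(-35 + t{\left(8,v{\left(4 \right)} \right)}\right) = \left(-1 + 16\right) \left(-35 + 2 \cdot 4 \cdot 8\right) = 15 \left(-35 + 8 \cdot 8\right) = 15 \left(-35 + 64\right) = 15 \cdot 29 = 435$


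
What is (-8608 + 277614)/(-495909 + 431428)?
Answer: -269006/64481 ≈ -4.1719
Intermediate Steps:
(-8608 + 277614)/(-495909 + 431428) = 269006/(-64481) = 269006*(-1/64481) = -269006/64481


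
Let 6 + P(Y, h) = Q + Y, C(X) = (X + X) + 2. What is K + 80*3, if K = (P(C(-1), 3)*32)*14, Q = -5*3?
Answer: -9168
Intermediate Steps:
Q = -15
C(X) = 2 + 2*X (C(X) = 2*X + 2 = 2 + 2*X)
P(Y, h) = -21 + Y (P(Y, h) = -6 + (-15 + Y) = -21 + Y)
K = -9408 (K = ((-21 + (2 + 2*(-1)))*32)*14 = ((-21 + (2 - 2))*32)*14 = ((-21 + 0)*32)*14 = -21*32*14 = -672*14 = -9408)
K + 80*3 = -9408 + 80*3 = -9408 + 240 = -9168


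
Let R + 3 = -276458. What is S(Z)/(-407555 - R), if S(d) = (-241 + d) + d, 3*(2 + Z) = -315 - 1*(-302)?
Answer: 761/393282 ≈ 0.0019350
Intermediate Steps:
R = -276461 (R = -3 - 276458 = -276461)
Z = -19/3 (Z = -2 + (-315 - 1*(-302))/3 = -2 + (-315 + 302)/3 = -2 + (⅓)*(-13) = -2 - 13/3 = -19/3 ≈ -6.3333)
S(d) = -241 + 2*d
S(Z)/(-407555 - R) = (-241 + 2*(-19/3))/(-407555 - 1*(-276461)) = (-241 - 38/3)/(-407555 + 276461) = -761/3/(-131094) = -761/3*(-1/131094) = 761/393282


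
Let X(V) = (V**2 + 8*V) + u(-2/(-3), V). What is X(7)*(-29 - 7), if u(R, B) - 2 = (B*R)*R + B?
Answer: -4216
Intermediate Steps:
u(R, B) = 2 + B + B*R**2 (u(R, B) = 2 + ((B*R)*R + B) = 2 + (B*R**2 + B) = 2 + (B + B*R**2) = 2 + B + B*R**2)
X(V) = 2 + V**2 + 85*V/9 (X(V) = (V**2 + 8*V) + (2 + V + V*(-2/(-3))**2) = (V**2 + 8*V) + (2 + V + V*(-2*(-1/3))**2) = (V**2 + 8*V) + (2 + V + V*(2/3)**2) = (V**2 + 8*V) + (2 + V + V*(4/9)) = (V**2 + 8*V) + (2 + V + 4*V/9) = (V**2 + 8*V) + (2 + 13*V/9) = 2 + V**2 + 85*V/9)
X(7)*(-29 - 7) = (2 + 7**2 + (85/9)*7)*(-29 - 7) = (2 + 49 + 595/9)*(-36) = (1054/9)*(-36) = -4216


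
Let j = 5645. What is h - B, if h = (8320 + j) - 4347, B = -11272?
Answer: 20890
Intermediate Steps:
h = 9618 (h = (8320 + 5645) - 4347 = 13965 - 4347 = 9618)
h - B = 9618 - 1*(-11272) = 9618 + 11272 = 20890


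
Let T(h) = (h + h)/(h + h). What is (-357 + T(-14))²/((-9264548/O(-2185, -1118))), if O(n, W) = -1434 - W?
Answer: 10012144/2316137 ≈ 4.3228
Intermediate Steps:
T(h) = 1 (T(h) = (2*h)/((2*h)) = (2*h)*(1/(2*h)) = 1)
(-357 + T(-14))²/((-9264548/O(-2185, -1118))) = (-357 + 1)²/((-9264548/(-1434 - 1*(-1118)))) = (-356)²/((-9264548/(-1434 + 1118))) = 126736/((-9264548/(-316))) = 126736/((-9264548*(-1/316))) = 126736/(2316137/79) = 126736*(79/2316137) = 10012144/2316137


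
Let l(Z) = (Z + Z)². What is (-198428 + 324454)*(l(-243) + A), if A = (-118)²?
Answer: 31521623120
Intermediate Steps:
l(Z) = 4*Z² (l(Z) = (2*Z)² = 4*Z²)
A = 13924
(-198428 + 324454)*(l(-243) + A) = (-198428 + 324454)*(4*(-243)² + 13924) = 126026*(4*59049 + 13924) = 126026*(236196 + 13924) = 126026*250120 = 31521623120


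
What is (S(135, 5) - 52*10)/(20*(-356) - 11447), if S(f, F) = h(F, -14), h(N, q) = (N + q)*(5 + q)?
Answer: 439/18567 ≈ 0.023644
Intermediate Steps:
h(N, q) = (5 + q)*(N + q)
S(f, F) = 126 - 9*F (S(f, F) = (-14)² + 5*F + 5*(-14) + F*(-14) = 196 + 5*F - 70 - 14*F = 126 - 9*F)
(S(135, 5) - 52*10)/(20*(-356) - 11447) = ((126 - 9*5) - 52*10)/(20*(-356) - 11447) = ((126 - 45) - 520)/(-7120 - 11447) = (81 - 520)/(-18567) = -439*(-1/18567) = 439/18567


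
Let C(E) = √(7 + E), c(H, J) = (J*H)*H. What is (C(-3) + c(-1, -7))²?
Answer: 25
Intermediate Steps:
c(H, J) = J*H² (c(H, J) = (H*J)*H = J*H²)
(C(-3) + c(-1, -7))² = (√(7 - 3) - 7*(-1)²)² = (√4 - 7*1)² = (2 - 7)² = (-5)² = 25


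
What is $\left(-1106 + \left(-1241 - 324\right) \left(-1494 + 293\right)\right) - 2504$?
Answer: $1875955$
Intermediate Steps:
$\left(-1106 + \left(-1241 - 324\right) \left(-1494 + 293\right)\right) - 2504 = \left(-1106 - -1879565\right) - 2504 = \left(-1106 + 1879565\right) - 2504 = 1878459 - 2504 = 1875955$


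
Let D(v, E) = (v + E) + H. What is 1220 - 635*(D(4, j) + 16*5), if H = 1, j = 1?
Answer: -53390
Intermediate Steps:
D(v, E) = 1 + E + v (D(v, E) = (v + E) + 1 = (E + v) + 1 = 1 + E + v)
1220 - 635*(D(4, j) + 16*5) = 1220 - 635*((1 + 1 + 4) + 16*5) = 1220 - 635*(6 + 80) = 1220 - 635*86 = 1220 - 54610 = -53390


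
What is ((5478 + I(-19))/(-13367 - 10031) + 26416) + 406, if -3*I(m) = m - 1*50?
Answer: 627575655/23398 ≈ 26822.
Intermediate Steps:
I(m) = 50/3 - m/3 (I(m) = -(m - 1*50)/3 = -(m - 50)/3 = -(-50 + m)/3 = 50/3 - m/3)
((5478 + I(-19))/(-13367 - 10031) + 26416) + 406 = ((5478 + (50/3 - ⅓*(-19)))/(-13367 - 10031) + 26416) + 406 = ((5478 + (50/3 + 19/3))/(-23398) + 26416) + 406 = ((5478 + 23)*(-1/23398) + 26416) + 406 = (5501*(-1/23398) + 26416) + 406 = (-5501/23398 + 26416) + 406 = 618076067/23398 + 406 = 627575655/23398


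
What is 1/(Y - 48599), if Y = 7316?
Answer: -1/41283 ≈ -2.4223e-5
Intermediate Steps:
1/(Y - 48599) = 1/(7316 - 48599) = 1/(-41283) = -1/41283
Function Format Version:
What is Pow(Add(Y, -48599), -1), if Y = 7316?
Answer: Rational(-1, 41283) ≈ -2.4223e-5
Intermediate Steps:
Pow(Add(Y, -48599), -1) = Pow(Add(7316, -48599), -1) = Pow(-41283, -1) = Rational(-1, 41283)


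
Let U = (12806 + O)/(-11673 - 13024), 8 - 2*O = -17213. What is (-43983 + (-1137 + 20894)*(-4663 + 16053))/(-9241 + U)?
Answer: -11113069472318/456492787 ≈ -24344.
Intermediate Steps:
O = 17221/2 (O = 4 - 1/2*(-17213) = 4 + 17213/2 = 17221/2 ≈ 8610.5)
U = -42833/49394 (U = (12806 + 17221/2)/(-11673 - 13024) = (42833/2)/(-24697) = (42833/2)*(-1/24697) = -42833/49394 ≈ -0.86717)
(-43983 + (-1137 + 20894)*(-4663 + 16053))/(-9241 + U) = (-43983 + (-1137 + 20894)*(-4663 + 16053))/(-9241 - 42833/49394) = (-43983 + 19757*11390)/(-456492787/49394) = (-43983 + 225032230)*(-49394/456492787) = 224988247*(-49394/456492787) = -11113069472318/456492787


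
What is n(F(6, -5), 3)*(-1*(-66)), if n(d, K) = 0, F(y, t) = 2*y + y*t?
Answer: 0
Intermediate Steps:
F(y, t) = 2*y + t*y
n(F(6, -5), 3)*(-1*(-66)) = 0*(-1*(-66)) = 0*66 = 0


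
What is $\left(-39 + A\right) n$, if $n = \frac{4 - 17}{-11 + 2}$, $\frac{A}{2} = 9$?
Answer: $- \frac{91}{3} \approx -30.333$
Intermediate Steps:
$A = 18$ ($A = 2 \cdot 9 = 18$)
$n = \frac{13}{9}$ ($n = - \frac{13}{-9} = \left(-13\right) \left(- \frac{1}{9}\right) = \frac{13}{9} \approx 1.4444$)
$\left(-39 + A\right) n = \left(-39 + 18\right) \frac{13}{9} = \left(-21\right) \frac{13}{9} = - \frac{91}{3}$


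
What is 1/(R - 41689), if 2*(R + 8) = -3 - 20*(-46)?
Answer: -2/82477 ≈ -2.4249e-5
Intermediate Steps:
R = 901/2 (R = -8 + (-3 - 20*(-46))/2 = -8 + (-3 + 920)/2 = -8 + (½)*917 = -8 + 917/2 = 901/2 ≈ 450.50)
1/(R - 41689) = 1/(901/2 - 41689) = 1/(-82477/2) = -2/82477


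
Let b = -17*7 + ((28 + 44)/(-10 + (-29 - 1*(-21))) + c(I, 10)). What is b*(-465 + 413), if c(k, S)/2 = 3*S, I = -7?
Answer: 3276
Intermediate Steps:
c(k, S) = 6*S (c(k, S) = 2*(3*S) = 6*S)
b = -63 (b = -17*7 + ((28 + 44)/(-10 + (-29 - 1*(-21))) + 6*10) = -119 + (72/(-10 + (-29 + 21)) + 60) = -119 + (72/(-10 - 8) + 60) = -119 + (72/(-18) + 60) = -119 + (72*(-1/18) + 60) = -119 + (-4 + 60) = -119 + 56 = -63)
b*(-465 + 413) = -63*(-465 + 413) = -63*(-52) = 3276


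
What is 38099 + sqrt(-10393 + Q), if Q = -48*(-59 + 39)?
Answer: 38099 + I*sqrt(9433) ≈ 38099.0 + 97.124*I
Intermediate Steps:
Q = 960 (Q = -48*(-20) = 960)
38099 + sqrt(-10393 + Q) = 38099 + sqrt(-10393 + 960) = 38099 + sqrt(-9433) = 38099 + I*sqrt(9433)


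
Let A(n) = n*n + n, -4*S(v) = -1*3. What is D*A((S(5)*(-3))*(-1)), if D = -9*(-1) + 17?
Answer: 1521/8 ≈ 190.13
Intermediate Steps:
S(v) = 3/4 (S(v) = -(-1)*3/4 = -1/4*(-3) = 3/4)
A(n) = n + n**2 (A(n) = n**2 + n = n + n**2)
D = 26 (D = 9 + 17 = 26)
D*A((S(5)*(-3))*(-1)) = 26*((((3/4)*(-3))*(-1))*(1 + ((3/4)*(-3))*(-1))) = 26*((-9/4*(-1))*(1 - 9/4*(-1))) = 26*(9*(1 + 9/4)/4) = 26*((9/4)*(13/4)) = 26*(117/16) = 1521/8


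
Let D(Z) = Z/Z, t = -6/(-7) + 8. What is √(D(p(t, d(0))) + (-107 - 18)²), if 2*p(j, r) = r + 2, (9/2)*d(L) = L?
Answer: √15626 ≈ 125.00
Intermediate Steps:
d(L) = 2*L/9
t = 62/7 (t = -6*(-⅐) + 8 = 6/7 + 8 = 62/7 ≈ 8.8571)
p(j, r) = 1 + r/2 (p(j, r) = (r + 2)/2 = (2 + r)/2 = 1 + r/2)
D(Z) = 1
√(D(p(t, d(0))) + (-107 - 18)²) = √(1 + (-107 - 18)²) = √(1 + (-125)²) = √(1 + 15625) = √15626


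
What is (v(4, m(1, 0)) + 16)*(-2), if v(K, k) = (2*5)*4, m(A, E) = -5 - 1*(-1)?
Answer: -112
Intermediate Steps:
m(A, E) = -4 (m(A, E) = -5 + 1 = -4)
v(K, k) = 40 (v(K, k) = 10*4 = 40)
(v(4, m(1, 0)) + 16)*(-2) = (40 + 16)*(-2) = 56*(-2) = -112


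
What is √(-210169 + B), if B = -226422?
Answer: I*√436591 ≈ 660.75*I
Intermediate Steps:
√(-210169 + B) = √(-210169 - 226422) = √(-436591) = I*√436591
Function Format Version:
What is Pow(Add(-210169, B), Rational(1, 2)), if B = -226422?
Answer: Mul(I, Pow(436591, Rational(1, 2))) ≈ Mul(660.75, I)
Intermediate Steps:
Pow(Add(-210169, B), Rational(1, 2)) = Pow(Add(-210169, -226422), Rational(1, 2)) = Pow(-436591, Rational(1, 2)) = Mul(I, Pow(436591, Rational(1, 2)))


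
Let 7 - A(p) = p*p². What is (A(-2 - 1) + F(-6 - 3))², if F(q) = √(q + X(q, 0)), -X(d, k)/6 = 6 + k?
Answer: 1111 + 204*I*√5 ≈ 1111.0 + 456.16*I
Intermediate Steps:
X(d, k) = -36 - 6*k (X(d, k) = -6*(6 + k) = -36 - 6*k)
F(q) = √(-36 + q) (F(q) = √(q + (-36 - 6*0)) = √(q + (-36 + 0)) = √(q - 36) = √(-36 + q))
A(p) = 7 - p³ (A(p) = 7 - p*p² = 7 - p³)
(A(-2 - 1) + F(-6 - 3))² = ((7 - (-2 - 1)³) + √(-36 + (-6 - 3)))² = ((7 - 1*(-3)³) + √(-36 - 9))² = ((7 - 1*(-27)) + √(-45))² = ((7 + 27) + 3*I*√5)² = (34 + 3*I*√5)²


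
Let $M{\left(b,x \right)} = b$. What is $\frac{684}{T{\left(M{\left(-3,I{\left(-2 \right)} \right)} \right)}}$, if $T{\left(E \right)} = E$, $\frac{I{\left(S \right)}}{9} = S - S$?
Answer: $-228$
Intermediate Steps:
$I{\left(S \right)} = 0$ ($I{\left(S \right)} = 9 \left(S - S\right) = 9 \cdot 0 = 0$)
$\frac{684}{T{\left(M{\left(-3,I{\left(-2 \right)} \right)} \right)}} = \frac{684}{-3} = 684 \left(- \frac{1}{3}\right) = -228$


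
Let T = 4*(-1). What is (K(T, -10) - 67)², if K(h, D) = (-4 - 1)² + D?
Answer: 2704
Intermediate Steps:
T = -4
K(h, D) = 25 + D (K(h, D) = (-5)² + D = 25 + D)
(K(T, -10) - 67)² = ((25 - 10) - 67)² = (15 - 67)² = (-52)² = 2704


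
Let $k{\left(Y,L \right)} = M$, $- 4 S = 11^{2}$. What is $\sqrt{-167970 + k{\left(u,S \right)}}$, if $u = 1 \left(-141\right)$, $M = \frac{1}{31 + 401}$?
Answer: $\frac{i \sqrt{217689117}}{36} \approx 409.84 i$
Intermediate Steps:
$S = - \frac{121}{4}$ ($S = - \frac{11^{2}}{4} = \left(- \frac{1}{4}\right) 121 = - \frac{121}{4} \approx -30.25$)
$M = \frac{1}{432} \approx 0.0023148$
$u = -141$
$k{\left(Y,L \right)} = \frac{1}{432}$
$\sqrt{-167970 + k{\left(u,S \right)}} = \sqrt{-167970 + \frac{1}{432}} = \sqrt{- \frac{72563039}{432}} = \frac{i \sqrt{217689117}}{36}$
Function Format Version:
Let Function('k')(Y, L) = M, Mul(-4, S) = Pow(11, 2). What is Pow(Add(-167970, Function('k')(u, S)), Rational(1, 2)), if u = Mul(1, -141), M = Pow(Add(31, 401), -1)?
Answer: Mul(Rational(1, 36), I, Pow(217689117, Rational(1, 2))) ≈ Mul(409.84, I)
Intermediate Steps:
S = Rational(-121, 4) (S = Mul(Rational(-1, 4), Pow(11, 2)) = Mul(Rational(-1, 4), 121) = Rational(-121, 4) ≈ -30.250)
M = Rational(1, 432) (M = Pow(432, -1) = Rational(1, 432) ≈ 0.0023148)
u = -141
Function('k')(Y, L) = Rational(1, 432)
Pow(Add(-167970, Function('k')(u, S)), Rational(1, 2)) = Pow(Add(-167970, Rational(1, 432)), Rational(1, 2)) = Pow(Rational(-72563039, 432), Rational(1, 2)) = Mul(Rational(1, 36), I, Pow(217689117, Rational(1, 2)))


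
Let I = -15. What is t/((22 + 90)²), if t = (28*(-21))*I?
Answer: 45/64 ≈ 0.70313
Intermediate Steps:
t = 8820 (t = (28*(-21))*(-15) = -588*(-15) = 8820)
t/((22 + 90)²) = 8820/((22 + 90)²) = 8820/(112²) = 8820/12544 = 8820*(1/12544) = 45/64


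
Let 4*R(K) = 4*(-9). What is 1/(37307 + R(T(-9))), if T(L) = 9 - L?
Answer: 1/37298 ≈ 2.6811e-5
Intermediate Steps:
R(K) = -9 (R(K) = (4*(-9))/4 = (¼)*(-36) = -9)
1/(37307 + R(T(-9))) = 1/(37307 - 9) = 1/37298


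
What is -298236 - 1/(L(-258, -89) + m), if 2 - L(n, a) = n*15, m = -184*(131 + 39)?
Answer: -8174052287/27408 ≈ -2.9824e+5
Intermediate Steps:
m = -31280 (m = -184*170 = -31280)
L(n, a) = 2 - 15*n (L(n, a) = 2 - n*15 = 2 - 15*n)
-298236 - 1/(L(-258, -89) + m) = -298236 - 1/((2 - 15*(-258)) - 31280) = -298236 - 1/((2 + 3870) - 31280) = -298236 - 1/(3872 - 31280) = -298236 - 1/(-27408) = -298236 - 1*(-1/27408) = -298236 + 1/27408 = -8174052287/27408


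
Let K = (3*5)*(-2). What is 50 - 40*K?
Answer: 1250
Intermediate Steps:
K = -30 (K = 15*(-2) = -30)
50 - 40*K = 50 - 40*(-30) = 50 + 1200 = 1250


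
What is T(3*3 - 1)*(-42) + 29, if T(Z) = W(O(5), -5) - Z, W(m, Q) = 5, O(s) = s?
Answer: 155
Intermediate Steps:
T(Z) = 5 - Z
T(3*3 - 1)*(-42) + 29 = (5 - (3*3 - 1))*(-42) + 29 = (5 - (9 - 1))*(-42) + 29 = (5 - 1*8)*(-42) + 29 = (5 - 8)*(-42) + 29 = -3*(-42) + 29 = 126 + 29 = 155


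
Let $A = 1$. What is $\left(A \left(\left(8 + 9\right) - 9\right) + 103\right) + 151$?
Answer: $262$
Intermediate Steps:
$\left(A \left(\left(8 + 9\right) - 9\right) + 103\right) + 151 = \left(1 \left(\left(8 + 9\right) - 9\right) + 103\right) + 151 = \left(1 \left(17 - 9\right) + 103\right) + 151 = \left(1 \cdot 8 + 103\right) + 151 = \left(8 + 103\right) + 151 = 111 + 151 = 262$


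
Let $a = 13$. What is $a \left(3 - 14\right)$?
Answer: $-143$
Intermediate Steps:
$a \left(3 - 14\right) = 13 \left(3 - 14\right) = 13 \left(-11\right) = -143$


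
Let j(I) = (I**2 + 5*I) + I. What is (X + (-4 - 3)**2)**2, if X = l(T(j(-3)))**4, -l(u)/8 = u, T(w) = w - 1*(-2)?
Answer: 96718275357025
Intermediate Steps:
j(I) = I**2 + 6*I
T(w) = 2 + w (T(w) = w + 2 = 2 + w)
l(u) = -8*u
X = 9834496 (X = (-8*(2 - 3*(6 - 3)))**4 = (-8*(2 - 3*3))**4 = (-8*(2 - 9))**4 = (-8*(-7))**4 = 56**4 = 9834496)
(X + (-4 - 3)**2)**2 = (9834496 + (-4 - 3)**2)**2 = (9834496 + (-7)**2)**2 = (9834496 + 49)**2 = 9834545**2 = 96718275357025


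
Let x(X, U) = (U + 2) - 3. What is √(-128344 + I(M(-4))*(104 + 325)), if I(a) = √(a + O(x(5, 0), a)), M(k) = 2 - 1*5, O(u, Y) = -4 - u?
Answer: √(-128344 + 429*I*√6) ≈ 1.467 + 358.25*I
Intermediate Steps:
x(X, U) = -1 + U (x(X, U) = (2 + U) - 3 = -1 + U)
M(k) = -3 (M(k) = 2 - 5 = -3)
I(a) = √(-3 + a) (I(a) = √(a + (-4 - (-1 + 0))) = √(a + (-4 - 1*(-1))) = √(a + (-4 + 1)) = √(a - 3) = √(-3 + a))
√(-128344 + I(M(-4))*(104 + 325)) = √(-128344 + √(-3 - 3)*(104 + 325)) = √(-128344 + √(-6)*429) = √(-128344 + (I*√6)*429) = √(-128344 + 429*I*√6)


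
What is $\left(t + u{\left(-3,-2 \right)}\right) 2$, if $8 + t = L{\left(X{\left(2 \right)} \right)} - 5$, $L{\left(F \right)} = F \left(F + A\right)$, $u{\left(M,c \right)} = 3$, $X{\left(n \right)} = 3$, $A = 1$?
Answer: $4$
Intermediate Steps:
$L{\left(F \right)} = F \left(1 + F\right)$ ($L{\left(F \right)} = F \left(F + 1\right) = F \left(1 + F\right)$)
$t = -1$ ($t = -8 + \left(3 \left(1 + 3\right) - 5\right) = -8 + \left(3 \cdot 4 - 5\right) = -8 + \left(12 - 5\right) = -8 + 7 = -1$)
$\left(t + u{\left(-3,-2 \right)}\right) 2 = \left(-1 + 3\right) 2 = 2 \cdot 2 = 4$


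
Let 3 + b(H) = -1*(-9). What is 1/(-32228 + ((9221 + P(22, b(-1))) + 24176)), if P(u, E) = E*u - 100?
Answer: 1/1201 ≈ 0.00083264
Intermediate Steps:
b(H) = 6 (b(H) = -3 - 1*(-9) = -3 + 9 = 6)
P(u, E) = -100 + E*u
1/(-32228 + ((9221 + P(22, b(-1))) + 24176)) = 1/(-32228 + ((9221 + (-100 + 6*22)) + 24176)) = 1/(-32228 + ((9221 + (-100 + 132)) + 24176)) = 1/(-32228 + ((9221 + 32) + 24176)) = 1/(-32228 + (9253 + 24176)) = 1/(-32228 + 33429) = 1/1201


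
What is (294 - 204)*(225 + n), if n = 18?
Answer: 21870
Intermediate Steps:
(294 - 204)*(225 + n) = (294 - 204)*(225 + 18) = 90*243 = 21870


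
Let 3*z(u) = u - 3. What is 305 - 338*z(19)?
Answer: -4493/3 ≈ -1497.7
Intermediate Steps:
z(u) = -1 + u/3 (z(u) = (u - 3)/3 = (-3 + u)/3 = -1 + u/3)
305 - 338*z(19) = 305 - 338*(-1 + (⅓)*19) = 305 - 338*(-1 + 19/3) = 305 - 338*16/3 = 305 - 5408/3 = -4493/3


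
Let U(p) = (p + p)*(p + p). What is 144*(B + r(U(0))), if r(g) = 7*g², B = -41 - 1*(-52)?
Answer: 1584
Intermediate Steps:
B = 11 (B = -41 + 52 = 11)
U(p) = 4*p² (U(p) = (2*p)*(2*p) = 4*p²)
144*(B + r(U(0))) = 144*(11 + 7*(4*0²)²) = 144*(11 + 7*(4*0)²) = 144*(11 + 7*0²) = 144*(11 + 7*0) = 144*(11 + 0) = 144*11 = 1584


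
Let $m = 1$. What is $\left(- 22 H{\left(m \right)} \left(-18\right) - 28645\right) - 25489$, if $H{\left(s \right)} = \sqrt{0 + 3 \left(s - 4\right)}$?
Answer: $-54134 + 1188 i \approx -54134.0 + 1188.0 i$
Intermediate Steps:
$H{\left(s \right)} = \sqrt{-12 + 3 s}$ ($H{\left(s \right)} = \sqrt{0 + 3 \left(-4 + s\right)} = \sqrt{0 + \left(-12 + 3 s\right)} = \sqrt{-12 + 3 s}$)
$\left(- 22 H{\left(m \right)} \left(-18\right) - 28645\right) - 25489 = \left(- 22 \sqrt{-12 + 3 \cdot 1} \left(-18\right) - 28645\right) - 25489 = \left(- 22 \sqrt{-12 + 3} \left(-18\right) - 28645\right) - 25489 = \left(- 22 \sqrt{-9} \left(-18\right) - 28645\right) - 25489 = \left(- 22 \cdot 3 i \left(-18\right) - 28645\right) - 25489 = \left(- 66 i \left(-18\right) - 28645\right) - 25489 = \left(1188 i - 28645\right) - 25489 = \left(-28645 + 1188 i\right) - 25489 = -54134 + 1188 i$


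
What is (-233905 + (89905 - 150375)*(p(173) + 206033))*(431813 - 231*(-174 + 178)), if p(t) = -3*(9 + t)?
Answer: -5354240845004755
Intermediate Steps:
p(t) = -27 - 3*t
(-233905 + (89905 - 150375)*(p(173) + 206033))*(431813 - 231*(-174 + 178)) = (-233905 + (89905 - 150375)*((-27 - 3*173) + 206033))*(431813 - 231*(-174 + 178)) = (-233905 - 60470*((-27 - 519) + 206033))*(431813 - 231*4) = (-233905 - 60470*(-546 + 206033))*(431813 - 924) = (-233905 - 60470*205487)*430889 = (-233905 - 12425798890)*430889 = -12426032795*430889 = -5354240845004755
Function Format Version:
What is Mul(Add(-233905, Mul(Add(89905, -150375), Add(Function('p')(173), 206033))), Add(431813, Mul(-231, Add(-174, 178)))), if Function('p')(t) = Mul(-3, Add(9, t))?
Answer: -5354240845004755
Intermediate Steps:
Function('p')(t) = Add(-27, Mul(-3, t))
Mul(Add(-233905, Mul(Add(89905, -150375), Add(Function('p')(173), 206033))), Add(431813, Mul(-231, Add(-174, 178)))) = Mul(Add(-233905, Mul(Add(89905, -150375), Add(Add(-27, Mul(-3, 173)), 206033))), Add(431813, Mul(-231, Add(-174, 178)))) = Mul(Add(-233905, Mul(-60470, Add(Add(-27, -519), 206033))), Add(431813, Mul(-231, 4))) = Mul(Add(-233905, Mul(-60470, Add(-546, 206033))), Add(431813, -924)) = Mul(Add(-233905, Mul(-60470, 205487)), 430889) = Mul(Add(-233905, -12425798890), 430889) = Mul(-12426032795, 430889) = -5354240845004755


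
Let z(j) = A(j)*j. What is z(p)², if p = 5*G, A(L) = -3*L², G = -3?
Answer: 102515625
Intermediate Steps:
p = -15 (p = 5*(-3) = -15)
z(j) = -3*j³ (z(j) = (-3*j²)*j = -3*j³)
z(p)² = (-3*(-15)³)² = (-3*(-3375))² = 10125² = 102515625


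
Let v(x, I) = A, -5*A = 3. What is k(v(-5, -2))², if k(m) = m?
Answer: 9/25 ≈ 0.36000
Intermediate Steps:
A = -⅗ (A = -⅕*3 = -⅗ ≈ -0.60000)
v(x, I) = -⅗
k(v(-5, -2))² = (-⅗)² = 9/25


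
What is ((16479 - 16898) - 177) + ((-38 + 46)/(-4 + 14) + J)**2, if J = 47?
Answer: 42221/25 ≈ 1688.8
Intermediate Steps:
((16479 - 16898) - 177) + ((-38 + 46)/(-4 + 14) + J)**2 = ((16479 - 16898) - 177) + ((-38 + 46)/(-4 + 14) + 47)**2 = (-419 - 177) + (8/10 + 47)**2 = -596 + (8*(1/10) + 47)**2 = -596 + (4/5 + 47)**2 = -596 + (239/5)**2 = -596 + 57121/25 = 42221/25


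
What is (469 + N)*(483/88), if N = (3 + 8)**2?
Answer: 142485/44 ≈ 3238.3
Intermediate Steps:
N = 121 (N = 11**2 = 121)
(469 + N)*(483/88) = (469 + 121)*(483/88) = 590*(483*(1/88)) = 590*(483/88) = 142485/44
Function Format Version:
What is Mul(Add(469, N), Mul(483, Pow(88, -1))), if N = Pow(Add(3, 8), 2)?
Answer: Rational(142485, 44) ≈ 3238.3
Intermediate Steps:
N = 121 (N = Pow(11, 2) = 121)
Mul(Add(469, N), Mul(483, Pow(88, -1))) = Mul(Add(469, 121), Mul(483, Pow(88, -1))) = Mul(590, Mul(483, Rational(1, 88))) = Mul(590, Rational(483, 88)) = Rational(142485, 44)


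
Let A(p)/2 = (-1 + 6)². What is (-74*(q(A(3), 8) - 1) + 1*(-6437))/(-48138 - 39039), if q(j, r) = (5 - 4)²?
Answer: 6437/87177 ≈ 0.073838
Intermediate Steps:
A(p) = 50 (A(p) = 2*(-1 + 6)² = 2*5² = 2*25 = 50)
q(j, r) = 1 (q(j, r) = 1² = 1)
(-74*(q(A(3), 8) - 1) + 1*(-6437))/(-48138 - 39039) = (-74*(1 - 1) + 1*(-6437))/(-48138 - 39039) = (-74*0 - 6437)/(-87177) = (0 - 6437)*(-1/87177) = -6437*(-1/87177) = 6437/87177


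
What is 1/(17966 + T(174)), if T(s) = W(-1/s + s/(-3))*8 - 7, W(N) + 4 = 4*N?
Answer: 87/1398161 ≈ 6.2225e-5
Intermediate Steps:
W(N) = -4 + 4*N
T(s) = -39 - 32/s - 32*s/3 (T(s) = (-4 + 4*(-1/s + s/(-3)))*8 - 7 = (-4 + 4*(-1/s + s*(-1/3)))*8 - 7 = (-4 + 4*(-1/s - s/3))*8 - 7 = (-4 + (-4/s - 4*s/3))*8 - 7 = (-4 - 4/s - 4*s/3)*8 - 7 = (-32 - 32/s - 32*s/3) - 7 = -39 - 32/s - 32*s/3)
1/(17966 + T(174)) = 1/(17966 + (-39 - 32/174 - 32/3*174)) = 1/(17966 + (-39 - 32*1/174 - 1856)) = 1/(17966 + (-39 - 16/87 - 1856)) = 1/(17966 - 164881/87) = 1/(1398161/87) = 87/1398161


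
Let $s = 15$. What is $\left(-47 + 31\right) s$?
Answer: $-240$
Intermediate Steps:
$\left(-47 + 31\right) s = \left(-47 + 31\right) 15 = \left(-16\right) 15 = -240$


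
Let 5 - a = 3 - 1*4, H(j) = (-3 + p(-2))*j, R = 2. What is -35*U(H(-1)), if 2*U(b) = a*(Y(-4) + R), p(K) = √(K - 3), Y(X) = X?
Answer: 210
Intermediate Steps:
p(K) = √(-3 + K)
H(j) = j*(-3 + I*√5) (H(j) = (-3 + √(-3 - 2))*j = (-3 + √(-5))*j = (-3 + I*√5)*j = j*(-3 + I*√5))
a = 6 (a = 5 - (3 - 1*4) = 5 - (3 - 4) = 5 - 1*(-1) = 5 + 1 = 6)
U(b) = -6 (U(b) = (6*(-4 + 2))/2 = (6*(-2))/2 = (½)*(-12) = -6)
-35*U(H(-1)) = -35*(-6) = 210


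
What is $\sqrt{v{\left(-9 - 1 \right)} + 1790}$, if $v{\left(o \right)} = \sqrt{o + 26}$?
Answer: $\sqrt{1794} \approx 42.356$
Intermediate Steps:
$v{\left(o \right)} = \sqrt{26 + o}$
$\sqrt{v{\left(-9 - 1 \right)} + 1790} = \sqrt{\sqrt{26 - 10} + 1790} = \sqrt{\sqrt{16} + 1790} = \sqrt{4 + 1790} = \sqrt{1794}$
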